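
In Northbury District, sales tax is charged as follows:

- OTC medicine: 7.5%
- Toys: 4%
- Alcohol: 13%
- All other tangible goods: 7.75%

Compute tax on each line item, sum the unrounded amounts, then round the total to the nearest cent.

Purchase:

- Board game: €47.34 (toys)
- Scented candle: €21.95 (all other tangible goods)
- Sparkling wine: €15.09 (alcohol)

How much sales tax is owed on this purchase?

€5.56

Board game €47.34: toys → 4% → €1.8936
Scented candle €21.95: all other tangible goods → 7.75% → €1.701125
Sparkling wine €15.09: alcohol → 13% → €1.9617
Unrounded tax sum = €5.556425 → €5.56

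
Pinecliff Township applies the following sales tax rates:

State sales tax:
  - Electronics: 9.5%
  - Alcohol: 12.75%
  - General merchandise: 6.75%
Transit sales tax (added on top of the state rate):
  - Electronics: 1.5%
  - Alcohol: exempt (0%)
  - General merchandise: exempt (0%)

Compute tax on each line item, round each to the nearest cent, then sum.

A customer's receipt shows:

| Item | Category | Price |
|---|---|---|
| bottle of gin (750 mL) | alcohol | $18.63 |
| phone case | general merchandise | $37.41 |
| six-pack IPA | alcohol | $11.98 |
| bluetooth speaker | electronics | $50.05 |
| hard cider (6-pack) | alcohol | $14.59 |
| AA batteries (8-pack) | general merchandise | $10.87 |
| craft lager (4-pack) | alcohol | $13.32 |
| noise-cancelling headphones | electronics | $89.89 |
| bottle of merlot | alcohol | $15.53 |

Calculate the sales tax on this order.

Bottle of gin (750 mL) $18.63: alcohol → 12.75% + 0% transit = 12.75% → $2.38
Phone case $37.41: general merchandise → 6.75% + 0% transit = 6.75% → $2.53
Six-pack IPA $11.98: alcohol → 12.75% + 0% transit = 12.75% → $1.53
Bluetooth speaker $50.05: electronics → 9.5% + 1.5% transit = 11% → $5.51
Hard cider (6-pack) $14.59: alcohol → 12.75% + 0% transit = 12.75% → $1.86
AA batteries (8-pack) $10.87: general merchandise → 6.75% + 0% transit = 6.75% → $0.73
Craft lager (4-pack) $13.32: alcohol → 12.75% + 0% transit = 12.75% → $1.70
Noise-cancelling headphones $89.89: electronics → 9.5% + 1.5% transit = 11% → $9.89
Bottle of merlot $15.53: alcohol → 12.75% + 0% transit = 12.75% → $1.98
Total tax = $2.38 + $2.53 + $1.53 + $5.51 + $1.86 + $0.73 + $1.70 + $9.89 + $1.98 = $28.11

$28.11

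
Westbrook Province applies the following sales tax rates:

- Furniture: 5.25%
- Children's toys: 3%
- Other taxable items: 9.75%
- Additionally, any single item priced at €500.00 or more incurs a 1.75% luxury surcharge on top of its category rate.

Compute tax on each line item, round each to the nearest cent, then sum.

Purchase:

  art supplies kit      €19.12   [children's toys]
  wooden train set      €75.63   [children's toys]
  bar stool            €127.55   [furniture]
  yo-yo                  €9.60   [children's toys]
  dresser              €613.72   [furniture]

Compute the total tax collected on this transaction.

€52.79

Art supplies kit €19.12: children's toys → 3% → €0.57
Wooden train set €75.63: children's toys → 3% → €2.27
Bar stool €127.55: furniture → 5.25% → €6.70
Yo-yo €9.60: children's toys → 3% → €0.29
Dresser €613.72: furniture → 5.25% + 1.75% surcharge = 7% → €42.96
Total tax = €0.57 + €2.27 + €6.70 + €0.29 + €42.96 = €52.79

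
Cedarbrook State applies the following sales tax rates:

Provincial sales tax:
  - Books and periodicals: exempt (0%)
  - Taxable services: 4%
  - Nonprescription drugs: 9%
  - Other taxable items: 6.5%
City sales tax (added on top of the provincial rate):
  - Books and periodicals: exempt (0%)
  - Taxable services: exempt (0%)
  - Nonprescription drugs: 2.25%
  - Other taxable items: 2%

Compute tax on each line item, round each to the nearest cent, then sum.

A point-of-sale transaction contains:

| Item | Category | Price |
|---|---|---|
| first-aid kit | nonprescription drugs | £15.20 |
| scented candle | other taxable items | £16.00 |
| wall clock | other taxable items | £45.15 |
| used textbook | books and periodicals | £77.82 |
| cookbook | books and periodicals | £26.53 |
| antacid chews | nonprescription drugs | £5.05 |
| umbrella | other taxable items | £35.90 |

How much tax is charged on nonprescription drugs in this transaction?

First-aid kit £15.20: nonprescription drugs → 9% + 2.25% city = 11.25% → £1.71
Antacid chews £5.05: nonprescription drugs → 9% + 2.25% city = 11.25% → £0.57
Tax on nonprescription drugs = £1.71 + £0.57 = £2.28

£2.28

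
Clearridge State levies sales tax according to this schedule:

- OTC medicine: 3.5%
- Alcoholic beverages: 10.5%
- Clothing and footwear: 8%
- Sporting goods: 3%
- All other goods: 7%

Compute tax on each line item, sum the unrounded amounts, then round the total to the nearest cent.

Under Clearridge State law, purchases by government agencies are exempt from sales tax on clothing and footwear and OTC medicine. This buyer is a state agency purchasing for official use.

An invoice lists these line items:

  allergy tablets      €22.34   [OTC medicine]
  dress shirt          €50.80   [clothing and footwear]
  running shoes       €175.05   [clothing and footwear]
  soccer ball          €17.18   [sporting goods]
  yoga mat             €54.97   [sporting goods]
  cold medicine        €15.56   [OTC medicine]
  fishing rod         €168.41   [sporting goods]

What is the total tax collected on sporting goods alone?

€7.22

Soccer ball €17.18: sporting goods → 3% → €0.5154
Yoga mat €54.97: sporting goods → 3% → €1.6491
Fishing rod €168.41: sporting goods → 3% → €5.0523
Tax on sporting goods: unrounded sum = €7.2168 → €7.22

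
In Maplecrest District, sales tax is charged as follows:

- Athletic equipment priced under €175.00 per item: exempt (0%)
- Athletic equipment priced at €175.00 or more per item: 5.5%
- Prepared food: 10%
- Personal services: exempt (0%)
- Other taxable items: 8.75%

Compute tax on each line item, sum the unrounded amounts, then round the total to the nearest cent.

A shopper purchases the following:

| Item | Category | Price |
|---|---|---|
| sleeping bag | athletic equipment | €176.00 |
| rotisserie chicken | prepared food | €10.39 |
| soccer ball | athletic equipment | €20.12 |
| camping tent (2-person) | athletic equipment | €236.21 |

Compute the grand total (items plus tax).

Sleeping bag €176.00: athletic equipment, €175.00 or more → 5.5% → €9.68
Rotisserie chicken €10.39: prepared food → 10% → €1.039
Soccer ball €20.12: athletic equipment, under €175.00 → 0% → €0.00
Camping tent (2-person) €236.21: athletic equipment, €175.00 or more → 5.5% → €12.99155
Subtotal = €442.72; unrounded tax = €23.71055 → €23.71; total due = €466.43

€466.43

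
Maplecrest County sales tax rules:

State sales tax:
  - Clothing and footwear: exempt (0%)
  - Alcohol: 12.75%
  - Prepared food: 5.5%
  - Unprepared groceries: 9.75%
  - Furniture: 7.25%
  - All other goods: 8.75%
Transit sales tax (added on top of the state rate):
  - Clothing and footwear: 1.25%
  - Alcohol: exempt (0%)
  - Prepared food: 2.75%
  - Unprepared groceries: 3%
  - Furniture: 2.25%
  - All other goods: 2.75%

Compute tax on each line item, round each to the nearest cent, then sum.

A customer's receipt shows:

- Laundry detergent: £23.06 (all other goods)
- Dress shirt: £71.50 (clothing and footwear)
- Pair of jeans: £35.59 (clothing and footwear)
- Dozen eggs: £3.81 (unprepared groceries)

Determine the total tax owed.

£4.47

Laundry detergent £23.06: all other goods → 8.75% + 2.75% transit = 11.5% → £2.65
Dress shirt £71.50: clothing and footwear → 0% + 1.25% transit = 1.25% → £0.89
Pair of jeans £35.59: clothing and footwear → 0% + 1.25% transit = 1.25% → £0.44
Dozen eggs £3.81: unprepared groceries → 9.75% + 3% transit = 12.75% → £0.49
Total tax = £2.65 + £0.89 + £0.44 + £0.49 = £4.47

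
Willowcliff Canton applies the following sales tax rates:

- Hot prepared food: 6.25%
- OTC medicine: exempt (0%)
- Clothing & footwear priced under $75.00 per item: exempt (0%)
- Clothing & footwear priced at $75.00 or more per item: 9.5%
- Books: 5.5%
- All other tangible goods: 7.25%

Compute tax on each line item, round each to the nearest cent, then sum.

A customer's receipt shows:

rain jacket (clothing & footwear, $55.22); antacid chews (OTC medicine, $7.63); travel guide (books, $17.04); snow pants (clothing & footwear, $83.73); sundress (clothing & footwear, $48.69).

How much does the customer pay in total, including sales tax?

Rain jacket $55.22: clothing & footwear, under $75.00 → 0% → $0.00
Antacid chews $7.63: OTC medicine → 0% → $0.00
Travel guide $17.04: books → 5.5% → $0.94
Snow pants $83.73: clothing & footwear, $75.00 or more → 9.5% → $7.95
Sundress $48.69: clothing & footwear, under $75.00 → 0% → $0.00
Subtotal = $212.31; tax = $8.89; total due = $221.20

$221.20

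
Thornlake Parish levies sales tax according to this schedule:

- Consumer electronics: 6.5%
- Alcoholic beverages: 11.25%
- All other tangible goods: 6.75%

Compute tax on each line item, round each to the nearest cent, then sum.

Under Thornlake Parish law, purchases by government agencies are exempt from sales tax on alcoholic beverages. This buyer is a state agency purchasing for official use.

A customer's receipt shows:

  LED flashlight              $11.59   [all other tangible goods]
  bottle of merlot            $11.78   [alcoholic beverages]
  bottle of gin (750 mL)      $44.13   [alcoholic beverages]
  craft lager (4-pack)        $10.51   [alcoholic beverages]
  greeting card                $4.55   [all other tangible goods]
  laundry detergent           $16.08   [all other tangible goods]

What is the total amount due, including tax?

$100.82

LED flashlight $11.59: all other tangible goods → 6.75% → $0.78
Bottle of merlot $11.78: alcoholic beverages, buyer-exempt → 0% → $0.00
Bottle of gin (750 mL) $44.13: alcoholic beverages, buyer-exempt → 0% → $0.00
Craft lager (4-pack) $10.51: alcoholic beverages, buyer-exempt → 0% → $0.00
Greeting card $4.55: all other tangible goods → 6.75% → $0.31
Laundry detergent $16.08: all other tangible goods → 6.75% → $1.09
Subtotal = $98.64; tax = $2.18; total due = $100.82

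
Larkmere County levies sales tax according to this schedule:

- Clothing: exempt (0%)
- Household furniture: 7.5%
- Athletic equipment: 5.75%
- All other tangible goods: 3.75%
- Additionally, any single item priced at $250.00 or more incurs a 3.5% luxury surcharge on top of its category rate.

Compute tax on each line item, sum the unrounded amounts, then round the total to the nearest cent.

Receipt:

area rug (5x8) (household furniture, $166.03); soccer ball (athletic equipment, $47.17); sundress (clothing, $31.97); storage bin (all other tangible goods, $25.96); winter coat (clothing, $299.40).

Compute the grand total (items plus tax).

$597.15

Area rug (5x8) $166.03: household furniture → 7.5% → $12.45225
Soccer ball $47.17: athletic equipment → 5.75% → $2.712275
Sundress $31.97: clothing → 0% → $0.00
Storage bin $25.96: all other tangible goods → 3.75% → $0.9735
Winter coat $299.40: clothing → 0% + 3.5% surcharge = 3.5% → $10.479
Subtotal = $570.53; unrounded tax = $26.617025 → $26.62; total due = $597.15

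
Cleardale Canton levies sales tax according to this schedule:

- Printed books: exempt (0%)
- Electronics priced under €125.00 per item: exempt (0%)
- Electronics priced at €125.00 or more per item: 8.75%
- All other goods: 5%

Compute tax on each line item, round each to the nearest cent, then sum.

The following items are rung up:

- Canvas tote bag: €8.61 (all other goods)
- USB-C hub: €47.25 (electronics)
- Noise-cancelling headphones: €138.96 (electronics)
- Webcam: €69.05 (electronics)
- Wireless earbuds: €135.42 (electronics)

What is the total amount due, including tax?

€423.73

Canvas tote bag €8.61: all other goods → 5% → €0.43
USB-C hub €47.25: electronics, under €125.00 → 0% → €0.00
Noise-cancelling headphones €138.96: electronics, €125.00 or more → 8.75% → €12.16
Webcam €69.05: electronics, under €125.00 → 0% → €0.00
Wireless earbuds €135.42: electronics, €125.00 or more → 8.75% → €11.85
Subtotal = €399.29; tax = €24.44; total due = €423.73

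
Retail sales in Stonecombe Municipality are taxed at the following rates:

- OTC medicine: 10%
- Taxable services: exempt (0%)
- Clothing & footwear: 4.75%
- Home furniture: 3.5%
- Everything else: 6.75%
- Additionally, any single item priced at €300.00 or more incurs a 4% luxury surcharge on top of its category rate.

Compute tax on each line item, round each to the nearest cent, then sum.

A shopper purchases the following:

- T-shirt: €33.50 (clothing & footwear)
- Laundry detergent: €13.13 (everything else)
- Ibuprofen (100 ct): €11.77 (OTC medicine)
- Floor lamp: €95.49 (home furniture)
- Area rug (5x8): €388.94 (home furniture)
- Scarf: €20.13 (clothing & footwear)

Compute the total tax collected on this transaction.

T-shirt €33.50: clothing & footwear → 4.75% → €1.59
Laundry detergent €13.13: everything else → 6.75% → €0.89
Ibuprofen (100 ct) €11.77: OTC medicine → 10% → €1.18
Floor lamp €95.49: home furniture → 3.5% → €3.34
Area rug (5x8) €388.94: home furniture → 3.5% + 4% surcharge = 7.5% → €29.17
Scarf €20.13: clothing & footwear → 4.75% → €0.96
Total tax = €1.59 + €0.89 + €1.18 + €3.34 + €29.17 + €0.96 = €37.13

€37.13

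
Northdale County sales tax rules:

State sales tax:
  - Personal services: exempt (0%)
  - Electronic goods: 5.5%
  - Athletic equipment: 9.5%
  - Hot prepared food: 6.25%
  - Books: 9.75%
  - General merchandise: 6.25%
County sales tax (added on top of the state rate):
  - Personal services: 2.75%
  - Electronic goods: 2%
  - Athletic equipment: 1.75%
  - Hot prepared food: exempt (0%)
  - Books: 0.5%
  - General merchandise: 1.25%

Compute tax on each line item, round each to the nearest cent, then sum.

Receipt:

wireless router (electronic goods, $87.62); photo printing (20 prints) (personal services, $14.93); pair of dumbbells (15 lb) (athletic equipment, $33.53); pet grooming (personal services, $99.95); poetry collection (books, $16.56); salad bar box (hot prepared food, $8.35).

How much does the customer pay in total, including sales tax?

Wireless router $87.62: electronic goods → 5.5% + 2% county = 7.5% → $6.57
Photo printing (20 prints) $14.93: personal services → 0% + 2.75% county = 2.75% → $0.41
Pair of dumbbells (15 lb) $33.53: athletic equipment → 9.5% + 1.75% county = 11.25% → $3.77
Pet grooming $99.95: personal services → 0% + 2.75% county = 2.75% → $2.75
Poetry collection $16.56: books → 9.75% + 0.5% county = 10.25% → $1.70
Salad bar box $8.35: hot prepared food → 6.25% + 0% county = 6.25% → $0.52
Subtotal = $260.94; tax = $15.72; total due = $276.66

$276.66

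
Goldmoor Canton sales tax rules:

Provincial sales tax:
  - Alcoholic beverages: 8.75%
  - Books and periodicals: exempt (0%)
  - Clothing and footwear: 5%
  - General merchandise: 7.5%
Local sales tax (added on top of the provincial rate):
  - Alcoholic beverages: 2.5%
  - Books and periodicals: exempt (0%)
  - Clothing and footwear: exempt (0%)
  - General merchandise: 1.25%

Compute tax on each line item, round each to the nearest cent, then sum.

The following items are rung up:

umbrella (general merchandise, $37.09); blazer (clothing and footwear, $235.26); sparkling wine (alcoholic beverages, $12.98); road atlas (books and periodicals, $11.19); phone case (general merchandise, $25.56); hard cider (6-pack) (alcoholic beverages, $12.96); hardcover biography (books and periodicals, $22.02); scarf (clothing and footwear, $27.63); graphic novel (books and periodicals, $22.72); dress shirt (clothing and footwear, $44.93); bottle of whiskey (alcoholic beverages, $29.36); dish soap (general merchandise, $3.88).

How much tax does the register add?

$27.44

Umbrella $37.09: general merchandise → 7.5% + 1.25% local = 8.75% → $3.25
Blazer $235.26: clothing and footwear → 5% + 0% local = 5% → $11.76
Sparkling wine $12.98: alcoholic beverages → 8.75% + 2.5% local = 11.25% → $1.46
Road atlas $11.19: books and periodicals → 0% + 0% local = 0% → $0.00
Phone case $25.56: general merchandise → 7.5% + 1.25% local = 8.75% → $2.24
Hard cider (6-pack) $12.96: alcoholic beverages → 8.75% + 2.5% local = 11.25% → $1.46
Hardcover biography $22.02: books and periodicals → 0% + 0% local = 0% → $0.00
Scarf $27.63: clothing and footwear → 5% + 0% local = 5% → $1.38
Graphic novel $22.72: books and periodicals → 0% + 0% local = 0% → $0.00
Dress shirt $44.93: clothing and footwear → 5% + 0% local = 5% → $2.25
Bottle of whiskey $29.36: alcoholic beverages → 8.75% + 2.5% local = 11.25% → $3.30
Dish soap $3.88: general merchandise → 7.5% + 1.25% local = 8.75% → $0.34
Total tax = $3.25 + $11.76 + $1.46 + $2.24 + $1.46 + $1.38 + $2.25 + $3.30 + $0.34 = $27.44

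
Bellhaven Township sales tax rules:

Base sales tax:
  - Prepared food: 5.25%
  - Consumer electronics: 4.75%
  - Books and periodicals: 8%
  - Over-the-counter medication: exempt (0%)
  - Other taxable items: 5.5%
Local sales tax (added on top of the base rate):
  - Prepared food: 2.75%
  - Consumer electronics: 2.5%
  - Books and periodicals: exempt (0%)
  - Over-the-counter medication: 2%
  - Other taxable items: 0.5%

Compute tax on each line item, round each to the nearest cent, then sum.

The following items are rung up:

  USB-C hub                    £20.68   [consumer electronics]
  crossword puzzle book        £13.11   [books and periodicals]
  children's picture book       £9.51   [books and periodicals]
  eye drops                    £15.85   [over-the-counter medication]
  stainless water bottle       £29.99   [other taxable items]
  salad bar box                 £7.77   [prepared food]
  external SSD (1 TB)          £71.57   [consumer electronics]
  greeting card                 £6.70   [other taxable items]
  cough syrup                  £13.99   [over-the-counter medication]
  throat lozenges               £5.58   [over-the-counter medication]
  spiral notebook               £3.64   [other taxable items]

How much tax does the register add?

USB-C hub £20.68: consumer electronics → 4.75% + 2.5% local = 7.25% → £1.50
Crossword puzzle book £13.11: books and periodicals → 8% + 0% local = 8% → £1.05
Children's picture book £9.51: books and periodicals → 8% + 0% local = 8% → £0.76
Eye drops £15.85: over-the-counter medication → 0% + 2% local = 2% → £0.32
Stainless water bottle £29.99: other taxable items → 5.5% + 0.5% local = 6% → £1.80
Salad bar box £7.77: prepared food → 5.25% + 2.75% local = 8% → £0.62
External SSD (1 TB) £71.57: consumer electronics → 4.75% + 2.5% local = 7.25% → £5.19
Greeting card £6.70: other taxable items → 5.5% + 0.5% local = 6% → £0.40
Cough syrup £13.99: over-the-counter medication → 0% + 2% local = 2% → £0.28
Throat lozenges £5.58: over-the-counter medication → 0% + 2% local = 2% → £0.11
Spiral notebook £3.64: other taxable items → 5.5% + 0.5% local = 6% → £0.22
Total tax = £1.50 + £1.05 + £0.76 + £0.32 + £1.80 + £0.62 + £5.19 + £0.40 + £0.28 + £0.11 + £0.22 = £12.25

£12.25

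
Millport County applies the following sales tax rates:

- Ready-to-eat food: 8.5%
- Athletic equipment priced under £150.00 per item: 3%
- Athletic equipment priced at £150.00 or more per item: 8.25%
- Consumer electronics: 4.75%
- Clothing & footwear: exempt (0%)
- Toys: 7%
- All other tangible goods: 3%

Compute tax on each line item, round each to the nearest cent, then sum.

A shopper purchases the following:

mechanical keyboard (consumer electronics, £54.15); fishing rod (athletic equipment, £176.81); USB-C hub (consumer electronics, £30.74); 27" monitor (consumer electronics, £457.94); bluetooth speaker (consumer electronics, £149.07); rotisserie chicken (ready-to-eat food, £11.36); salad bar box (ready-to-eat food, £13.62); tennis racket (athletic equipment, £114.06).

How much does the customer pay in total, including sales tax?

£1060.75

Mechanical keyboard £54.15: consumer electronics → 4.75% → £2.57
Fishing rod £176.81: athletic equipment, £150.00 or more → 8.25% → £14.59
USB-C hub £30.74: consumer electronics → 4.75% → £1.46
27" monitor £457.94: consumer electronics → 4.75% → £21.75
Bluetooth speaker £149.07: consumer electronics → 4.75% → £7.08
Rotisserie chicken £11.36: ready-to-eat food → 8.5% → £0.97
Salad bar box £13.62: ready-to-eat food → 8.5% → £1.16
Tennis racket £114.06: athletic equipment, under £150.00 → 3% → £3.42
Subtotal = £1007.75; tax = £53.00; total due = £1060.75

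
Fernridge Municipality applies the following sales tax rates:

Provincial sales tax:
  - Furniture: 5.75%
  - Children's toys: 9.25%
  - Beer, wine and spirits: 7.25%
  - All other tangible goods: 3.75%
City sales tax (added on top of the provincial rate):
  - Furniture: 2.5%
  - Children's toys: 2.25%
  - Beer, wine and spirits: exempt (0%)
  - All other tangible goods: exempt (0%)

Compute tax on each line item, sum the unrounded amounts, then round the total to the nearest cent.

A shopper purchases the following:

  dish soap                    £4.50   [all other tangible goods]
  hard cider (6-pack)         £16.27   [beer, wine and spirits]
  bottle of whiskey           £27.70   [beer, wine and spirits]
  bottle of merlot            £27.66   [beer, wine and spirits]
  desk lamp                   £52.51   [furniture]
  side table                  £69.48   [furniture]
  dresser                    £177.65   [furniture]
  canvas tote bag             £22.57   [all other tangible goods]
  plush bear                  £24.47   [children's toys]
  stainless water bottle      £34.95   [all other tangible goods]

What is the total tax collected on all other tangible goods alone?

Dish soap £4.50: all other tangible goods → 3.75% + 0% city = 3.75% → £0.16875
Canvas tote bag £22.57: all other tangible goods → 3.75% + 0% city = 3.75% → £0.846375
Stainless water bottle £34.95: all other tangible goods → 3.75% + 0% city = 3.75% → £1.310625
Tax on all other tangible goods: unrounded sum = £2.32575 → £2.33

£2.33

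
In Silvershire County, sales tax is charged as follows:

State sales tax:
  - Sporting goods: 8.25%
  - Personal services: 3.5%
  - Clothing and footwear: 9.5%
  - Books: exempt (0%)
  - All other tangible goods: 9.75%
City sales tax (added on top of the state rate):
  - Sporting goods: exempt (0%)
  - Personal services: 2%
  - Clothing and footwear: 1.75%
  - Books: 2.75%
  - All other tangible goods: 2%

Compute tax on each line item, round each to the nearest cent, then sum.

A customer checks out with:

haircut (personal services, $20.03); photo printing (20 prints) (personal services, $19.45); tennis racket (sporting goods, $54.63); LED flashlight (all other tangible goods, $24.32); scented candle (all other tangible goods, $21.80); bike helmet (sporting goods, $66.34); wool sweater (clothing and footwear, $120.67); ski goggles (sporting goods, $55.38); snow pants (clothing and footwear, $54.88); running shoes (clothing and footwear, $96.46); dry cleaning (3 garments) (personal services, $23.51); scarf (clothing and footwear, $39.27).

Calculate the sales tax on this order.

Haircut $20.03: personal services → 3.5% + 2% city = 5.5% → $1.10
Photo printing (20 prints) $19.45: personal services → 3.5% + 2% city = 5.5% → $1.07
Tennis racket $54.63: sporting goods → 8.25% + 0% city = 8.25% → $4.51
LED flashlight $24.32: all other tangible goods → 9.75% + 2% city = 11.75% → $2.86
Scented candle $21.80: all other tangible goods → 9.75% + 2% city = 11.75% → $2.56
Bike helmet $66.34: sporting goods → 8.25% + 0% city = 8.25% → $5.47
Wool sweater $120.67: clothing and footwear → 9.5% + 1.75% city = 11.25% → $13.58
Ski goggles $55.38: sporting goods → 8.25% + 0% city = 8.25% → $4.57
Snow pants $54.88: clothing and footwear → 9.5% + 1.75% city = 11.25% → $6.17
Running shoes $96.46: clothing and footwear → 9.5% + 1.75% city = 11.25% → $10.85
Dry cleaning (3 garments) $23.51: personal services → 3.5% + 2% city = 5.5% → $1.29
Scarf $39.27: clothing and footwear → 9.5% + 1.75% city = 11.25% → $4.42
Total tax = $1.10 + $1.07 + $4.51 + $2.86 + $2.56 + $5.47 + $13.58 + $4.57 + $6.17 + $10.85 + $1.29 + $4.42 = $58.45

$58.45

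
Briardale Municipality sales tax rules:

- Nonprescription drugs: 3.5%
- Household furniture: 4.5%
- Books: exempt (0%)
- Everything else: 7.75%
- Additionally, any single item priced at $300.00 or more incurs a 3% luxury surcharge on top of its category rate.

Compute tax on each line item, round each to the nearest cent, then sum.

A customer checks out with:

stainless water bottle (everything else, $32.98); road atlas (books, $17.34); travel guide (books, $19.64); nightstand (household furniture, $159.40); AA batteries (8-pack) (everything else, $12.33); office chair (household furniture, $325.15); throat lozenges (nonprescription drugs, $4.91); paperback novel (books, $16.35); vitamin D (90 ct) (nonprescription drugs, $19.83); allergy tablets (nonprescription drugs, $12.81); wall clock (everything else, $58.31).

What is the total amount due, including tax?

Stainless water bottle $32.98: everything else → 7.75% → $2.56
Road atlas $17.34: books → 0% → $0.00
Travel guide $19.64: books → 0% → $0.00
Nightstand $159.40: household furniture → 4.5% → $7.17
AA batteries (8-pack) $12.33: everything else → 7.75% → $0.96
Office chair $325.15: household furniture → 4.5% + 3% surcharge = 7.5% → $24.39
Throat lozenges $4.91: nonprescription drugs → 3.5% → $0.17
Paperback novel $16.35: books → 0% → $0.00
Vitamin D (90 ct) $19.83: nonprescription drugs → 3.5% → $0.69
Allergy tablets $12.81: nonprescription drugs → 3.5% → $0.45
Wall clock $58.31: everything else → 7.75% → $4.52
Subtotal = $679.05; tax = $40.91; total due = $719.96

$719.96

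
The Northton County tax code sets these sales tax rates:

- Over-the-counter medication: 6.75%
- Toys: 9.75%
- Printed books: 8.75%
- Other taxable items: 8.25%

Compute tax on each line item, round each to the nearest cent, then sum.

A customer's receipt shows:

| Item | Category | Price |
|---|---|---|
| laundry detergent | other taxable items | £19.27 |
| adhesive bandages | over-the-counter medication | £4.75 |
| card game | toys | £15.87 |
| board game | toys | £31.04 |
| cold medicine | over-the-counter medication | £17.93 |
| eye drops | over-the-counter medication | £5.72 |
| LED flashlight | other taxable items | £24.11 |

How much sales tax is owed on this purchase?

£10.08

Laundry detergent £19.27: other taxable items → 8.25% → £1.59
Adhesive bandages £4.75: over-the-counter medication → 6.75% → £0.32
Card game £15.87: toys → 9.75% → £1.55
Board game £31.04: toys → 9.75% → £3.03
Cold medicine £17.93: over-the-counter medication → 6.75% → £1.21
Eye drops £5.72: over-the-counter medication → 6.75% → £0.39
LED flashlight £24.11: other taxable items → 8.25% → £1.99
Total tax = £1.59 + £0.32 + £1.55 + £3.03 + £1.21 + £0.39 + £1.99 = £10.08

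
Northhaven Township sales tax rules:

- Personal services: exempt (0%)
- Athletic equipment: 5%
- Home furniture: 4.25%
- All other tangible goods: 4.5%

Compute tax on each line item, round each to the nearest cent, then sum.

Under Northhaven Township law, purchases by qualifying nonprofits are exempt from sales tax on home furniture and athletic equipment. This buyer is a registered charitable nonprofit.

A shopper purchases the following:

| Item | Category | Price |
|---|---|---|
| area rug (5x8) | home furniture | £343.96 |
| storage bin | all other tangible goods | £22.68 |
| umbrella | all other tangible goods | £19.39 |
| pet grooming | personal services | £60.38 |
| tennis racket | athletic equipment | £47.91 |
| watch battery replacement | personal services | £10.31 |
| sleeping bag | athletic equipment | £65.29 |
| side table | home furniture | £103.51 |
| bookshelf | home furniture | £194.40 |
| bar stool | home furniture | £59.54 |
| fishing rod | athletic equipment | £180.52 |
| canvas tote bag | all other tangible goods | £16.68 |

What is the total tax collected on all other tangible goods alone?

Storage bin £22.68: all other tangible goods → 4.5% → £1.02
Umbrella £19.39: all other tangible goods → 4.5% → £0.87
Canvas tote bag £16.68: all other tangible goods → 4.5% → £0.75
Tax on all other tangible goods = £1.02 + £0.87 + £0.75 = £2.64

£2.64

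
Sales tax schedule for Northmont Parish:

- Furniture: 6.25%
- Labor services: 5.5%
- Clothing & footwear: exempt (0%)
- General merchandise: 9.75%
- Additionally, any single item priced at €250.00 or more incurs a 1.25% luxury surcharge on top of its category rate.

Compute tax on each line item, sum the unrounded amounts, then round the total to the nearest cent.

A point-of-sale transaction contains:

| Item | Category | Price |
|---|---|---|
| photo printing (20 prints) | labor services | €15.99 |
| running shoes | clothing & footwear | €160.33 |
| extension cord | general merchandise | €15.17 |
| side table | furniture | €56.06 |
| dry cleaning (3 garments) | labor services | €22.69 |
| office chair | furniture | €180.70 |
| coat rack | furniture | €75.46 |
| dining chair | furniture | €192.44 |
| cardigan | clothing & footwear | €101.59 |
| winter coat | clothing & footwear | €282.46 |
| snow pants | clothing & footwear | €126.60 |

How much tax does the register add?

€38.68

Photo printing (20 prints) €15.99: labor services → 5.5% → €0.87945
Running shoes €160.33: clothing & footwear → 0% → €0.00
Extension cord €15.17: general merchandise → 9.75% → €1.479075
Side table €56.06: furniture → 6.25% → €3.50375
Dry cleaning (3 garments) €22.69: labor services → 5.5% → €1.24795
Office chair €180.70: furniture → 6.25% → €11.29375
Coat rack €75.46: furniture → 6.25% → €4.71625
Dining chair €192.44: furniture → 6.25% → €12.0275
Cardigan €101.59: clothing & footwear → 0% → €0.00
Winter coat €282.46: clothing & footwear → 0% + 1.25% surcharge = 1.25% → €3.53075
Snow pants €126.60: clothing & footwear → 0% → €0.00
Unrounded tax sum = €38.678475 → €38.68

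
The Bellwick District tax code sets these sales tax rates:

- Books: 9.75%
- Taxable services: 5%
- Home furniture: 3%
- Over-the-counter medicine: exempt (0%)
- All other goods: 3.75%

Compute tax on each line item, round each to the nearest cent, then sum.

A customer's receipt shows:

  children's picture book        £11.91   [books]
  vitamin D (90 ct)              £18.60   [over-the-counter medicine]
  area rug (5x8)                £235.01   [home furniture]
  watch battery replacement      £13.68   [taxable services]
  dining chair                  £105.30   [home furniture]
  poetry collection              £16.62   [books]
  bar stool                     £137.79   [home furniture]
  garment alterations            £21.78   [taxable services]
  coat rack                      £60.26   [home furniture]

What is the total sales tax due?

£20.70

Children's picture book £11.91: books → 9.75% → £1.16
Vitamin D (90 ct) £18.60: over-the-counter medicine → 0% → £0.00
Area rug (5x8) £235.01: home furniture → 3% → £7.05
Watch battery replacement £13.68: taxable services → 5% → £0.68
Dining chair £105.30: home furniture → 3% → £3.16
Poetry collection £16.62: books → 9.75% → £1.62
Bar stool £137.79: home furniture → 3% → £4.13
Garment alterations £21.78: taxable services → 5% → £1.09
Coat rack £60.26: home furniture → 3% → £1.81
Total tax = £1.16 + £7.05 + £0.68 + £3.16 + £1.62 + £4.13 + £1.09 + £1.81 = £20.70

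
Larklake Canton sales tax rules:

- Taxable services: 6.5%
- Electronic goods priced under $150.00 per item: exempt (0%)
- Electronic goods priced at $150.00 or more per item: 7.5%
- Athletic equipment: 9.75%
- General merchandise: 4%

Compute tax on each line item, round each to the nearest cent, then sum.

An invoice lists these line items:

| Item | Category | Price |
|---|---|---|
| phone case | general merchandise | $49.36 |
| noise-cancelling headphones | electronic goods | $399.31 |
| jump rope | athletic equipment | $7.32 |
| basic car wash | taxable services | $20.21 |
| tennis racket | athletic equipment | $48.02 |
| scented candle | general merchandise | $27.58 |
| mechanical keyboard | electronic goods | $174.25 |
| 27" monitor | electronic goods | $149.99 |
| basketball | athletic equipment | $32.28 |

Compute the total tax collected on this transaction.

Phone case $49.36: general merchandise → 4% → $1.97
Noise-cancelling headphones $399.31: electronic goods, $150.00 or more → 7.5% → $29.95
Jump rope $7.32: athletic equipment → 9.75% → $0.71
Basic car wash $20.21: taxable services → 6.5% → $1.31
Tennis racket $48.02: athletic equipment → 9.75% → $4.68
Scented candle $27.58: general merchandise → 4% → $1.10
Mechanical keyboard $174.25: electronic goods, $150.00 or more → 7.5% → $13.07
27" monitor $149.99: electronic goods, under $150.00 → 0% → $0.00
Basketball $32.28: athletic equipment → 9.75% → $3.15
Total tax = $1.97 + $29.95 + $0.71 + $1.31 + $4.68 + $1.10 + $13.07 + $3.15 = $55.94

$55.94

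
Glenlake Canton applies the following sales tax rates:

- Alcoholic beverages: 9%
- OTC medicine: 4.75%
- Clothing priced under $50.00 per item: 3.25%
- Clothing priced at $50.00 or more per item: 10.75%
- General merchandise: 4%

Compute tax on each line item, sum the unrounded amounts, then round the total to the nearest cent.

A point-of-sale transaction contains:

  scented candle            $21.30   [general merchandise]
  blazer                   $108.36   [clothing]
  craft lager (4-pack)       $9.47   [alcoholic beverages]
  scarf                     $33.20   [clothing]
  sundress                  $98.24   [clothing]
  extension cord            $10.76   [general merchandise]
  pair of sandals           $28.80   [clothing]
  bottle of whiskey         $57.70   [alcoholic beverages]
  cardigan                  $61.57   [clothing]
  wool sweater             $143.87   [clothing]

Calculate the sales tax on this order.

$53.64

Scented candle $21.30: general merchandise → 4% → $0.852
Blazer $108.36: clothing, $50.00 or more → 10.75% → $11.6487
Craft lager (4-pack) $9.47: alcoholic beverages → 9% → $0.8523
Scarf $33.20: clothing, under $50.00 → 3.25% → $1.079
Sundress $98.24: clothing, $50.00 or more → 10.75% → $10.5608
Extension cord $10.76: general merchandise → 4% → $0.4304
Pair of sandals $28.80: clothing, under $50.00 → 3.25% → $0.936
Bottle of whiskey $57.70: alcoholic beverages → 9% → $5.193
Cardigan $61.57: clothing, $50.00 or more → 10.75% → $6.618775
Wool sweater $143.87: clothing, $50.00 or more → 10.75% → $15.466025
Unrounded tax sum = $53.637 → $53.64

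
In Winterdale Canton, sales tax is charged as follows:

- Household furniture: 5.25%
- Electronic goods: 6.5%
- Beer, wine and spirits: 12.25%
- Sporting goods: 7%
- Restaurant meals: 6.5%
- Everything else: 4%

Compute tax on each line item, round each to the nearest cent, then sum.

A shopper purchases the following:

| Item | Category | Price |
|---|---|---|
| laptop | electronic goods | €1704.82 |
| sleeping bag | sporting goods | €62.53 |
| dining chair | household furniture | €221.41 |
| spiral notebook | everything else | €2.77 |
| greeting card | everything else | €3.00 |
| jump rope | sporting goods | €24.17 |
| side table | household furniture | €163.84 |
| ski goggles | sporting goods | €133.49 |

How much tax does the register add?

Laptop €1704.82: electronic goods → 6.5% → €110.81
Sleeping bag €62.53: sporting goods → 7% → €4.38
Dining chair €221.41: household furniture → 5.25% → €11.62
Spiral notebook €2.77: everything else → 4% → €0.11
Greeting card €3.00: everything else → 4% → €0.12
Jump rope €24.17: sporting goods → 7% → €1.69
Side table €163.84: household furniture → 5.25% → €8.60
Ski goggles €133.49: sporting goods → 7% → €9.34
Total tax = €110.81 + €4.38 + €11.62 + €0.11 + €0.12 + €1.69 + €8.60 + €9.34 = €146.67

€146.67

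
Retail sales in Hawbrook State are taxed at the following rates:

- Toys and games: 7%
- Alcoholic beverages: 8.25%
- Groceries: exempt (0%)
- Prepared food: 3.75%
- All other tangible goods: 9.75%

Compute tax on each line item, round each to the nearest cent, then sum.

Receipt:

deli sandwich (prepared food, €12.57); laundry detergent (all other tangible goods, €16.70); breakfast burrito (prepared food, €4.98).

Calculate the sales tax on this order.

€2.29

Deli sandwich €12.57: prepared food → 3.75% → €0.47
Laundry detergent €16.70: all other tangible goods → 9.75% → €1.63
Breakfast burrito €4.98: prepared food → 3.75% → €0.19
Total tax = €0.47 + €1.63 + €0.19 = €2.29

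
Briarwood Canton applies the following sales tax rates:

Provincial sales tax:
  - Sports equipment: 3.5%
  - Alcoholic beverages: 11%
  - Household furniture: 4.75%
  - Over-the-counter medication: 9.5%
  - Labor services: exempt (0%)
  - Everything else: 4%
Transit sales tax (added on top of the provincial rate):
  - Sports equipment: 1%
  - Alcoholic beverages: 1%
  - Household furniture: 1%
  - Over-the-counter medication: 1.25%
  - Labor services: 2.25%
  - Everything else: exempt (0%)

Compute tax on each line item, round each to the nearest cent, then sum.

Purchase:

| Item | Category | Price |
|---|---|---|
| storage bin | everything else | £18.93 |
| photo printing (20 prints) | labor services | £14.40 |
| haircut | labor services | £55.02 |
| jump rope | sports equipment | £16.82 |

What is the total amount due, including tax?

Storage bin £18.93: everything else → 4% + 0% transit = 4% → £0.76
Photo printing (20 prints) £14.40: labor services → 0% + 2.25% transit = 2.25% → £0.32
Haircut £55.02: labor services → 0% + 2.25% transit = 2.25% → £1.24
Jump rope £16.82: sports equipment → 3.5% + 1% transit = 4.5% → £0.76
Subtotal = £105.17; tax = £3.08; total due = £108.25

£108.25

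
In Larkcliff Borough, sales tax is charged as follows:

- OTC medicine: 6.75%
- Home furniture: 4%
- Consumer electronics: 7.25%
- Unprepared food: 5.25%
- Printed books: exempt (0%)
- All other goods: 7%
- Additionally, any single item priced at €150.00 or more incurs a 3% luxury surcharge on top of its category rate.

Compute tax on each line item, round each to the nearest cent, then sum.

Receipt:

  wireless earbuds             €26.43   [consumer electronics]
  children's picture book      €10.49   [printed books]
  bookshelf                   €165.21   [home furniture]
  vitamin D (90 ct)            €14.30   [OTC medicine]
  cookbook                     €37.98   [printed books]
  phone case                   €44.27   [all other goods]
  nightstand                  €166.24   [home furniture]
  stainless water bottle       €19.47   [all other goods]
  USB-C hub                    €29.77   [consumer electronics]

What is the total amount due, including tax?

€546.87

Wireless earbuds €26.43: consumer electronics → 7.25% → €1.92
Children's picture book €10.49: printed books → 0% → €0.00
Bookshelf €165.21: home furniture → 4% + 3% surcharge = 7% → €11.56
Vitamin D (90 ct) €14.30: OTC medicine → 6.75% → €0.97
Cookbook €37.98: printed books → 0% → €0.00
Phone case €44.27: all other goods → 7% → €3.10
Nightstand €166.24: home furniture → 4% + 3% surcharge = 7% → €11.64
Stainless water bottle €19.47: all other goods → 7% → €1.36
USB-C hub €29.77: consumer electronics → 7.25% → €2.16
Subtotal = €514.16; tax = €32.71; total due = €546.87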